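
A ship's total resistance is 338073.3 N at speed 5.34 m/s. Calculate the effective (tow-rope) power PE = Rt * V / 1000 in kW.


Formula: PE = Rt * V / 1000 (kW)
Step 1 — PE (W) = 338073.3 * 5.34 = 1805311.422 W
Step 2 — PE (kW) = 1805311.422 / 1000 ≈ 1805.3 kW (5 s.f.)

1805.3 kW


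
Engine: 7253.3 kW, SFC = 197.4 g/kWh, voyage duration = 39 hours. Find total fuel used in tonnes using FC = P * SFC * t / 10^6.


Formula: FC (tonnes) = P * SFC * t / 1,000,000
Step 1 — P * SFC * t = 7253.3 * 197.4 * 39 = 55840255.38 g
Step 2 — FC (tonnes) = 55840255.38 / 1,000,000 ≈ 55.840 tonnes (5 s.f.)

55.840 tonnes


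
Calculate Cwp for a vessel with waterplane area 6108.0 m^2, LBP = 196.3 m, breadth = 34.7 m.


Formula: Cwp = Aw / (L * B)
Step 1 — L * B = 196.3 * 34.7 = 6811.61 m^2
Step 2 — Cwp = 6108.0 / 6811.61 ≈ 0.89670 (5 s.f.)

0.89670


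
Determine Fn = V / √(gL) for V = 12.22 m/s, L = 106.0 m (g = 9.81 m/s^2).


Formula: Fn = V / sqrt(g * L)
Step 1 — g * L = 9.81 * 106.0 = 1039.86
Step 2 — sqrt(g * L) = sqrt(1039.86) = 32.24686
Step 3 — Fn = 12.22 / 32.24686 ≈ 0.37895 (5 s.f.)

0.37895


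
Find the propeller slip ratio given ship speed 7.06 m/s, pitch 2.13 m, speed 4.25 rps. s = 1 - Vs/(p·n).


Formula: s = 1 - Vs / (p * n)
Step 1 — p * n = 2.13 * 4.25 = 9.0525
Step 2 — Vs / (p*n) = 7.06 / 9.0525 = 0.779895 (6 d.p.)
Step 3 — s = 1 - 0.779895 = 0.220105

0.220105


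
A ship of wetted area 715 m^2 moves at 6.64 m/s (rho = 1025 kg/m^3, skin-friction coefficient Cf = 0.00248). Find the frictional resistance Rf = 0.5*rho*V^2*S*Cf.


Formula: Rf = 0.5 * rho * V^2 * S * Cf
Step 1 — V^2 = 6.64^2 = 44.0896
Step 2 — 0.5 * rho * V^2 = 0.5 * 1025 * 44.0896 = 22595.92
Step 3 — Rf = 22595.92 * 715 * 0.00248 ≈ 40067 N (5 s.f.)

40067 N


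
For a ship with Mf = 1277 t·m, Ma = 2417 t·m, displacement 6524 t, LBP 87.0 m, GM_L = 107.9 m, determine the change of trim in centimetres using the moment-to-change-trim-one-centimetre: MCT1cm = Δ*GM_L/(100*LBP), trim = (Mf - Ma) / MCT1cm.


Formula: net trimming moment = Mf - Ma; MCT1cm = Δ*GM_L/(100*LBP); trim = net moment / MCT1cm
Step 1 — net trimming moment = 1277 - 2417 = -1140 t·m
Step 2 — MCT1cm = 6524 * 107.9 / (100 * 87.0) = 80.9126 t·m/cm
Step 3 — trim = -1140 / 80.9126 ≈ -14.089 cm (5 s.f.)

-14.089 cm


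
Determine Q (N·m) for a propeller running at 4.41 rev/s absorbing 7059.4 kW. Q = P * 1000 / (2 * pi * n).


Formula: Q = P_W / (2 * pi * n)
Step 1 — P_W = 7059.4 kW * 1000 = 7059400.0 W
Step 2 — 2 * pi * n = 2 * pi * 4.41 = 27.708847
Step 3 — Q = 7059400.0 / 27.708847 ≈ 254770 N·m (5 s.f.)

254770 N·m


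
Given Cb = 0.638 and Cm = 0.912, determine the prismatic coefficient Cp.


Formula: Cp = Cb / Cm
Substituting: Cp = 0.638 / 0.912
Result: Cp ≈ 0.69956 (5 s.f.)

0.69956


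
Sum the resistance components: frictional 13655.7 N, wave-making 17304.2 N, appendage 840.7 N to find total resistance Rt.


Formula: Rt = Rf + Rw + Ra
Substituting: Rt = 13655.7 + 17304.2 + 840.7
Result: Rt = 31800.6 N

31800.6 N


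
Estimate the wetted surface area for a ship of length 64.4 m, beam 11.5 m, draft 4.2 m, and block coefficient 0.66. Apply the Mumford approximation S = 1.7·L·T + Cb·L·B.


Formula: S = 1.7*L*T + V/T with V = Cb*L*B*T, i.e. S = L * (1.7*T + Cb*B)
Step 1 — 1.7*T = 1.7 * 4.2 = 7.14 m
Step 2 — Cb*B = 0.66 * 11.5 = 7.59 m
Step 3 — 1.7*T + Cb*B = 7.14 + 7.59 = 14.73 m
Step 4 — S = 64.4 * 14.73 ≈ 948.61 m^2 (5 s.f.)

948.61 m^2


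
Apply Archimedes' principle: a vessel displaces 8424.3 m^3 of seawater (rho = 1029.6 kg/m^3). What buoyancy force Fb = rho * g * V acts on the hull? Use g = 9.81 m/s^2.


Formula: Fb = rho * g * V
Substituting: Fb = 1029.6 * 9.81 * 8424.3
Intermediate: 1029.6 * 9.81 = 10100.376
Result: Fb = 10100.376 * 8424.3 ≈ 85089000 N (5 s.f.)

85089000 N


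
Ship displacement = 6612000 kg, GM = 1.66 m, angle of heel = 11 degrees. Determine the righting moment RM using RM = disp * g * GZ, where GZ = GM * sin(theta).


Formula: GZ = GM * sin(theta); RM = disp * g * GZ
Step 1 — GZ = 1.66 * sin(11°) = 1.66 * 0.190809 = 0.316743 m
Step 2 — RM = 6612000 * 9.81 * 0.316743 ≈ 20545000 N·m (5 s.f.)

20545000 N·m


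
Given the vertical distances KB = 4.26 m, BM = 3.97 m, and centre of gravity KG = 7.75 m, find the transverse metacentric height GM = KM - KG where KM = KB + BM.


Formula: GM = KB + BM - KG
Step 1 — KM = KB + BM = 4.26 + 3.97 = 8.23 m
Step 2 — GM = KM - KG = 8.23 - 7.75 = 0.48 m

0.48 m


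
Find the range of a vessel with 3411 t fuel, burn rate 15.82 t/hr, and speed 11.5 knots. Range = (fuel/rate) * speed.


Formula: endurance = fuel / rate; range = endurance * speed
Step 1 — endurance = 3411 / 15.82 = 215.6131 hours
Step 2 — range = 215.6131 * 11.5 ≈ 2479.6 nautical miles (5 s.f.)

2479.6 NM


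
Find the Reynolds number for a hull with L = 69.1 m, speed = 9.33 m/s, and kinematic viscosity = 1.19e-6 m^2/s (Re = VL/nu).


Formula: Re = V * L / nu
Step 1 — V * L = 9.33 * 69.1 = 644.703 m^2/s
Step 2 — Re = 644.703 / 1.19e-6 = 5.42e+08

5.42e+08


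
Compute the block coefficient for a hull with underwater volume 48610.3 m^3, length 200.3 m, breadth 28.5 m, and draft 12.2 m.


Formula: Cb = V / (L * B * T)
Step 1 — L * B * T = 200.3 * 28.5 * 12.2 = 69644.31 m^3
Step 2 — Cb = 48610.3 / 69644.31 ≈ 0.69798 (5 s.f.)

0.69798


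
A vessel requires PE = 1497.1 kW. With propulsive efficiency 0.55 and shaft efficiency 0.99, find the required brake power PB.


Formula: PB = PE / (eta_D * eta_S)
Step 1 — combined efficiency = eta_D * eta_S = 0.55 * 0.99 = 0.5445
Step 2 — PB = 1497.1 / 0.5445 ≈ 2749.5 kW (5 s.f.)

2749.5 kW


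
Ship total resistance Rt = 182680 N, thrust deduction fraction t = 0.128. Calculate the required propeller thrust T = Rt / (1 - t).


Formula: T = Rt / (1 - t)
Step 1 — (1 - t) = 1 - 0.128 = 0.872
Step 2 — T = 182680 / 0.872 ≈ 209500 N (5 s.f.)

209500 N


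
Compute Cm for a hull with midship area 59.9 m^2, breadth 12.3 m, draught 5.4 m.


Formula: Cm = Am / (B * T)
Step 1 — B * T = 12.3 * 5.4 = 66.42 m^2
Step 2 — Cm = 59.9 / 66.42 ≈ 0.90184 (5 s.f.)

0.90184


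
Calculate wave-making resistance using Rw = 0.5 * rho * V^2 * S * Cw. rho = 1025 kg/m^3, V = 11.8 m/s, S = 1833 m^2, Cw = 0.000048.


Formula: Rw = 0.5 * rho * V^2 * S * Cw
Step 1 — V^2 = 11.8^2 = 139.24
Step 2 — 0.5 * rho * V^2 = 0.5 * 1025 * 139.24 = 71360.5
Step 3 — Rw = 71360.5 * 1833 * 0.000048 ≈ 6278.6 N (5 s.f.)

6278.6 N


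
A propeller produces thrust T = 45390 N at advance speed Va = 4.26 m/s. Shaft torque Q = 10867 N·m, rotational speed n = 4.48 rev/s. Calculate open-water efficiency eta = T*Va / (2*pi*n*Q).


Formula: eta = T * Va / (2 * pi * n * Q)
Step 1 — numerator = T * Va = 45390 * 4.26 = 193361.4
Step 2 — 2 * pi * n = 2 * pi * 4.48 = 28.14867
Step 3 — denominator = 28.14867 * 10867 = 305891.6
Step 4 — eta = 193361.4 / 305891.6 ≈ 0.63212 (5 s.f.)

0.63212


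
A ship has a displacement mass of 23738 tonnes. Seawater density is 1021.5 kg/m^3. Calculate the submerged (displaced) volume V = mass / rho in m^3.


Formula: V = mass / rho
Step 1 — convert tonnes to kg: 23738 t * 1000 = 23738000 kg
Step 2 — V = 23738000 / 1021.5 ≈ 23238 m^3 (5 s.f.)

23238 m^3


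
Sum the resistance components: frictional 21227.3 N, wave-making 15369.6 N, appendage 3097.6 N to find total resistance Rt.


Formula: Rt = Rf + Rw + Ra
Substituting: Rt = 21227.3 + 15369.6 + 3097.6
Result: Rt = 39694.5 N

39694.5 N


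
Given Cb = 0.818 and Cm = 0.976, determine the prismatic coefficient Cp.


Formula: Cp = Cb / Cm
Substituting: Cp = 0.818 / 0.976
Result: Cp ≈ 0.83811 (5 s.f.)

0.83811


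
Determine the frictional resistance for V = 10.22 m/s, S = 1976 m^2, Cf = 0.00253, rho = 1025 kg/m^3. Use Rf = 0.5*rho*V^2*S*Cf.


Formula: Rf = 0.5 * rho * V^2 * S * Cf
Step 1 — V^2 = 10.22^2 = 104.4484
Step 2 — 0.5 * rho * V^2 = 0.5 * 1025 * 104.4484 = 53529.805
Step 3 — Rf = 53529.805 * 1976 * 0.00253 ≈ 267610 N (5 s.f.)

267610 N


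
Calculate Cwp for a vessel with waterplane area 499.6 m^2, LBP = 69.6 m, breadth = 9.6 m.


Formula: Cwp = Aw / (L * B)
Step 1 — L * B = 69.6 * 9.6 = 668.16 m^2
Step 2 — Cwp = 499.6 / 668.16 ≈ 0.74773 (5 s.f.)

0.74773


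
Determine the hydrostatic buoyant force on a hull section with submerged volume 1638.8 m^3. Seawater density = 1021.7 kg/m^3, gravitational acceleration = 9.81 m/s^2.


Formula: Fb = rho * g * V
Substituting: Fb = 1021.7 * 9.81 * 1638.8
Intermediate: 1021.7 * 9.81 = 10022.877
Result: Fb = 10022.877 * 1638.8 ≈ 16425000 N (5 s.f.)

16425000 N


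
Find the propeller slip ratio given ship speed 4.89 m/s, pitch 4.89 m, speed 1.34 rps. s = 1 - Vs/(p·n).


Formula: s = 1 - Vs / (p * n)
Step 1 — p * n = 4.89 * 1.34 = 6.5526
Step 2 — Vs / (p*n) = 4.89 / 6.5526 = 0.746269 (6 d.p.)
Step 3 — s = 1 - 0.746269 = 0.253731

0.253731


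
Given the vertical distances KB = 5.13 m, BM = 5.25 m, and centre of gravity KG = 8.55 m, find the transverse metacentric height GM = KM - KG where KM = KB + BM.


Formula: GM = KB + BM - KG
Step 1 — KM = KB + BM = 5.13 + 5.25 = 10.38 m
Step 2 — GM = KM - KG = 10.38 - 8.55 = 1.83 m

1.83 m


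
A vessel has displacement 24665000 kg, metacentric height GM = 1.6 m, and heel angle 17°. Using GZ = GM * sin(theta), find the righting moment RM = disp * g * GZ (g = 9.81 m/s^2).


Formula: GZ = GM * sin(theta); RM = disp * g * GZ
Step 1 — GZ = 1.6 * sin(17°) = 1.6 * 0.292372 = 0.467795 m
Step 2 — RM = 24665000 * 9.81 * 0.467795 ≈ 113190000 N·m (5 s.f.)

113190000 N·m


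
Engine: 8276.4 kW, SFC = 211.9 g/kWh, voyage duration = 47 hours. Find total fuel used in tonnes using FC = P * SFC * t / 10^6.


Formula: FC (tonnes) = P * SFC * t / 1,000,000
Step 1 — P * SFC * t = 8276.4 * 211.9 * 47 = 82427150.52 g
Step 2 — FC (tonnes) = 82427150.52 / 1,000,000 ≈ 82.427 tonnes (5 s.f.)

82.427 tonnes


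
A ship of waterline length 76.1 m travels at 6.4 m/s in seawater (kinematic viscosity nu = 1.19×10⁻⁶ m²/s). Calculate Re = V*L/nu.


Formula: Re = V * L / nu
Step 1 — V * L = 6.4 * 76.1 = 487.04 m^2/s
Step 2 — Re = 487.04 / 1.19e-6 = 4.09e+08

4.09e+08


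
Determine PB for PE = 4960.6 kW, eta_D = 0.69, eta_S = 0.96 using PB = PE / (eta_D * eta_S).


Formula: PB = PE / (eta_D * eta_S)
Step 1 — combined efficiency = eta_D * eta_S = 0.69 * 0.96 = 0.6624
Step 2 — PB = 4960.6 / 0.6624 ≈ 7488.8 kW (5 s.f.)

7488.8 kW


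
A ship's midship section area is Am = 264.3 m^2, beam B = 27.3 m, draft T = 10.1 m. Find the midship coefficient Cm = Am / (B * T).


Formula: Cm = Am / (B * T)
Step 1 — B * T = 27.3 * 10.1 = 275.73 m^2
Step 2 — Cm = 264.3 / 275.73 ≈ 0.95855 (5 s.f.)

0.95855


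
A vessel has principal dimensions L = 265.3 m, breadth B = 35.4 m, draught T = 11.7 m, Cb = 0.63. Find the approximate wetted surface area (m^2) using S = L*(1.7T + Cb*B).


Formula: S = 1.7*L*T + V/T with V = Cb*L*B*T, i.e. S = L * (1.7*T + Cb*B)
Step 1 — 1.7*T = 1.7 * 11.7 = 19.89 m
Step 2 — Cb*B = 0.63 * 35.4 = 22.302 m
Step 3 — 1.7*T + Cb*B = 19.89 + 22.302 = 42.192 m
Step 4 — S = 265.3 * 42.192 ≈ 11194 m^2 (5 s.f.)

11194 m^2


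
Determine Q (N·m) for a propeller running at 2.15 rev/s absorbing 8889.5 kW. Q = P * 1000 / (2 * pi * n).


Formula: Q = P_W / (2 * pi * n)
Step 1 — P_W = 8889.5 kW * 1000 = 8889500.0 W
Step 2 — 2 * pi * n = 2 * pi * 2.15 = 13.508848
Step 3 — Q = 8889500.0 / 13.508848 ≈ 658050 N·m (5 s.f.)

658050 N·m


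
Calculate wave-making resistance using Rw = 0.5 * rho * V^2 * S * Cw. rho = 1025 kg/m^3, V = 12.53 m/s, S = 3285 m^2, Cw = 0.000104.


Formula: Rw = 0.5 * rho * V^2 * S * Cw
Step 1 — V^2 = 12.53^2 = 157.0009
Step 2 — 0.5 * rho * V^2 = 0.5 * 1025 * 157.0009 = 80462.96125
Step 3 — Rw = 80462.96125 * 3285 * 0.000104 ≈ 27489 N (5 s.f.)

27489 N


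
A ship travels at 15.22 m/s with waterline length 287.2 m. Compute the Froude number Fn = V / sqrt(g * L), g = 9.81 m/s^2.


Formula: Fn = V / sqrt(g * L)
Step 1 — g * L = 9.81 * 287.2 = 2817.432
Step 2 — sqrt(g * L) = sqrt(2817.432) = 53.079488
Step 3 — Fn = 15.22 / 53.079488 ≈ 0.28674 (5 s.f.)

0.28674


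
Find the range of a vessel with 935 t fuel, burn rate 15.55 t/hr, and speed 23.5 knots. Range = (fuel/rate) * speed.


Formula: endurance = fuel / rate; range = endurance * speed
Step 1 — endurance = 935 / 15.55 = 60.1286 hours
Step 2 — range = 60.1286 * 23.5 ≈ 1413.0 nautical miles (5 s.f.)

1413.0 NM


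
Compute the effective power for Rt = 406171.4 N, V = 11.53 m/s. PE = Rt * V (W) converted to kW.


Formula: PE = Rt * V / 1000 (kW)
Step 1 — PE (W) = 406171.4 * 11.53 = 4683156.242 W
Step 2 — PE (kW) = 4683156.242 / 1000 ≈ 4683.2 kW (5 s.f.)

4683.2 kW


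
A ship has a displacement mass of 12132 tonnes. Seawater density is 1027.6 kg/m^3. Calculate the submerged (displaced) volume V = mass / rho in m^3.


Formula: V = mass / rho
Step 1 — convert tonnes to kg: 12132 t * 1000 = 12132000 kg
Step 2 — V = 12132000 / 1027.6 ≈ 11806 m^3 (5 s.f.)

11806 m^3


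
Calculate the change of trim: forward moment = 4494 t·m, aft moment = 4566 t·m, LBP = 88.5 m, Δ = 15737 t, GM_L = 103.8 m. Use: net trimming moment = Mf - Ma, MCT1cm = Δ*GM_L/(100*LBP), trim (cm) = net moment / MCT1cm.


Formula: net trimming moment = Mf - Ma; MCT1cm = Δ*GM_L/(100*LBP); trim = net moment / MCT1cm
Step 1 — net trimming moment = 4494 - 4566 = -72 t·m
Step 2 — MCT1cm = 15737 * 103.8 / (100 * 88.5) = 184.5763 t·m/cm
Step 3 — trim = -72 / 184.5763 ≈ -0.39008 cm (5 s.f.)

-0.39008 cm


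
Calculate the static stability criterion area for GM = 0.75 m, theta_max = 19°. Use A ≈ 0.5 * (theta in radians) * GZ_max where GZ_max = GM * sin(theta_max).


Formula: GZ_max = GM * sin(theta); Area = 0.5 * theta_rad * GZ_max
Step 1 — GZ_max = 0.75 * sin(19°) = 0.75 * 0.325568 = 0.244176 m
Step 2 — theta_rad = 19 * pi/180 = 0.331613 rad
Step 3 — Area = 0.5 * 0.331613 * 0.244176 ≈ 0.040486 m·rad (5 s.f.)

0.040486 m·rad


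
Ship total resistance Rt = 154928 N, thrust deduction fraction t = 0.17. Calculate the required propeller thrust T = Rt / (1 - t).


Formula: T = Rt / (1 - t)
Step 1 — (1 - t) = 1 - 0.17 = 0.83
Step 2 — T = 154928 / 0.83 ≈ 186660 N (5 s.f.)

186660 N


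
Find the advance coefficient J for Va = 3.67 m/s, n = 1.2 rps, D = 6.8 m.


Formula: J = Va / (n * D)
Step 1 — n * D = 1.2 * 6.8 = 8.16
Step 2 — J = 3.67 / 8.16 ≈ 0.44975 (5 s.f.)

0.44975


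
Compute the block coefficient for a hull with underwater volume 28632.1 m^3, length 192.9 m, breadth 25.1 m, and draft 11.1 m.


Formula: Cb = V / (L * B * T)
Step 1 — L * B * T = 192.9 * 25.1 * 11.1 = 53743.869 m^3
Step 2 — Cb = 28632.1 / 53743.869 ≈ 0.53275 (5 s.f.)

0.53275


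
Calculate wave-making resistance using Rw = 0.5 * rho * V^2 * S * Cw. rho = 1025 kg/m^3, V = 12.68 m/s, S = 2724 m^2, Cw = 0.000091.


Formula: Rw = 0.5 * rho * V^2 * S * Cw
Step 1 — V^2 = 12.68^2 = 160.7824
Step 2 — 0.5 * rho * V^2 = 0.5 * 1025 * 160.7824 = 82400.98
Step 3 — Rw = 82400.98 * 2724 * 0.000091 ≈ 20426 N (5 s.f.)

20426 N


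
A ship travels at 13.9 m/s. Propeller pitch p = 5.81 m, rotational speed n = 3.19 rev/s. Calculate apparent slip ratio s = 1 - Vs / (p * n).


Formula: s = 1 - Vs / (p * n)
Step 1 — p * n = 5.81 * 3.19 = 18.5339
Step 2 — Vs / (p*n) = 13.9 / 18.5339 = 0.749977 (6 d.p.)
Step 3 — s = 1 - 0.749977 = 0.250023

0.250023


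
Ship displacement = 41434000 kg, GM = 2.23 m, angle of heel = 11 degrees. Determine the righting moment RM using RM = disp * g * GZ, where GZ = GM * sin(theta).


Formula: GZ = GM * sin(theta); RM = disp * g * GZ
Step 1 — GZ = 2.23 * sin(11°) = 2.23 * 0.190809 = 0.425504 m
Step 2 — RM = 41434000 * 9.81 * 0.425504 ≈ 172950000 N·m (5 s.f.)

172950000 N·m


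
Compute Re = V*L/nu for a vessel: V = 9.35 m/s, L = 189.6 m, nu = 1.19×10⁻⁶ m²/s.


Formula: Re = V * L / nu
Step 1 — V * L = 9.35 * 189.6 = 1772.76 m^2/s
Step 2 — Re = 1772.76 / 1.19e-6 = 1.49e+09

1.49e+09


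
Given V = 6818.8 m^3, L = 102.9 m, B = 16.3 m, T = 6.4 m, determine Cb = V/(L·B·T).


Formula: Cb = V / (L * B * T)
Step 1 — L * B * T = 102.9 * 16.3 * 6.4 = 10734.528 m^3
Step 2 — Cb = 6818.8 / 10734.528 ≈ 0.63522 (5 s.f.)

0.63522


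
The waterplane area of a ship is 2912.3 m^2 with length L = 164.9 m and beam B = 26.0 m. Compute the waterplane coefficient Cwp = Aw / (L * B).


Formula: Cwp = Aw / (L * B)
Step 1 — L * B = 164.9 * 26.0 = 4287.4 m^2
Step 2 — Cwp = 2912.3 / 4287.4 ≈ 0.67927 (5 s.f.)

0.67927


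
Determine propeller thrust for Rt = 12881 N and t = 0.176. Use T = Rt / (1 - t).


Formula: T = Rt / (1 - t)
Step 1 — (1 - t) = 1 - 0.176 = 0.824
Step 2 — T = 12881 / 0.824 ≈ 15632 N (5 s.f.)

15632 N


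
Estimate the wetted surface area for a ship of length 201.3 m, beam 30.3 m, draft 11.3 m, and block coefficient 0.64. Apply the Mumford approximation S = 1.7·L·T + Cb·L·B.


Formula: S = 1.7*L*T + V/T with V = Cb*L*B*T, i.e. S = L * (1.7*T + Cb*B)
Step 1 — 1.7*T = 1.7 * 11.3 = 19.21 m
Step 2 — Cb*B = 0.64 * 30.3 = 19.392 m
Step 3 — 1.7*T + Cb*B = 19.21 + 19.392 = 38.602 m
Step 4 — S = 201.3 * 38.602 ≈ 7770.6 m^2 (5 s.f.)

7770.6 m^2


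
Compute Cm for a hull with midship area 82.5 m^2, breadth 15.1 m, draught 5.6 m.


Formula: Cm = Am / (B * T)
Step 1 — B * T = 15.1 * 5.6 = 84.56 m^2
Step 2 — Cm = 82.5 / 84.56 ≈ 0.97564 (5 s.f.)

0.97564


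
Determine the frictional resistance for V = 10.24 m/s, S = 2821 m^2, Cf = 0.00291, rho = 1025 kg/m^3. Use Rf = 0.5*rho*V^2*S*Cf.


Formula: Rf = 0.5 * rho * V^2 * S * Cf
Step 1 — V^2 = 10.24^2 = 104.8576
Step 2 — 0.5 * rho * V^2 = 0.5 * 1025 * 104.8576 = 53739.52
Step 3 — Rf = 53739.52 * 2821 * 0.00291 ≈ 441150 N (5 s.f.)

441150 N


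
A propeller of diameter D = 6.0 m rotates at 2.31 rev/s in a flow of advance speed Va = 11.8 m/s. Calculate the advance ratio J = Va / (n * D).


Formula: J = Va / (n * D)
Step 1 — n * D = 2.31 * 6.0 = 13.86
Step 2 — J = 11.8 / 13.86 ≈ 0.85137 (5 s.f.)

0.85137


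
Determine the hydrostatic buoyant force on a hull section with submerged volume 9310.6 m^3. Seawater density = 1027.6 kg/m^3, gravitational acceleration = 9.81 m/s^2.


Formula: Fb = rho * g * V
Substituting: Fb = 1027.6 * 9.81 * 9310.6
Intermediate: 1027.6 * 9.81 = 10080.756
Result: Fb = 10080.756 * 9310.6 ≈ 93858000 N (5 s.f.)

93858000 N


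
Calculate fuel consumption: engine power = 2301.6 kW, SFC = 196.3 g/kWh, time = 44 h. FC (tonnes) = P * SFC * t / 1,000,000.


Formula: FC (tonnes) = P * SFC * t / 1,000,000
Step 1 — P * SFC * t = 2301.6 * 196.3 * 44 = 19879379.52 g
Step 2 — FC (tonnes) = 19879379.52 / 1,000,000 ≈ 19.879 tonnes (5 s.f.)

19.879 tonnes


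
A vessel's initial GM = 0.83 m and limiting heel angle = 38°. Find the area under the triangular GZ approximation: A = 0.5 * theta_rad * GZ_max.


Formula: GZ_max = GM * sin(theta); Area = 0.5 * theta_rad * GZ_max
Step 1 — GZ_max = 0.83 * sin(38°) = 0.83 * 0.615661 = 0.510999 m
Step 2 — theta_rad = 38 * pi/180 = 0.663225 rad
Step 3 — Area = 0.5 * 0.663225 * 0.510999 ≈ 0.16945 m·rad (5 s.f.)

0.16945 m·rad


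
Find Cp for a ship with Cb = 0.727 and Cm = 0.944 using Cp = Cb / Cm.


Formula: Cp = Cb / Cm
Substituting: Cp = 0.727 / 0.944
Result: Cp ≈ 0.77013 (5 s.f.)

0.77013


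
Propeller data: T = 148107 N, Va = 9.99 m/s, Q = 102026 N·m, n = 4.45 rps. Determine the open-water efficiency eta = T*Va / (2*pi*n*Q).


Formula: eta = T * Va / (2 * pi * n * Q)
Step 1 — numerator = T * Va = 148107 * 9.99 = 1479588.93
Step 2 — 2 * pi * n = 2 * pi * 4.45 = 27.960175
Step 3 — denominator = 27.960175 * 102026 = 2852664.81
Step 4 — eta = 1479588.93 / 2852664.81 ≈ 0.51867 (5 s.f.)

0.51867


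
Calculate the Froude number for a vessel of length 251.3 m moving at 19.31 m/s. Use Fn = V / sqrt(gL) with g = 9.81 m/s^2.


Formula: Fn = V / sqrt(g * L)
Step 1 — g * L = 9.81 * 251.3 = 2465.253
Step 2 — sqrt(g * L) = sqrt(2465.253) = 49.651314
Step 3 — Fn = 19.31 / 49.651314 ≈ 0.38891 (5 s.f.)

0.38891


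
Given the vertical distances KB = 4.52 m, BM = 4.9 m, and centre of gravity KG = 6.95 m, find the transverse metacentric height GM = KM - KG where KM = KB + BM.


Formula: GM = KB + BM - KG
Step 1 — KM = KB + BM = 4.52 + 4.9 = 9.42 m
Step 2 — GM = KM - KG = 9.42 - 6.95 = 2.47 m

2.47 m


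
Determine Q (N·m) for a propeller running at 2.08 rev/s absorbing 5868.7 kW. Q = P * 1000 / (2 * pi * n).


Formula: Q = P_W / (2 * pi * n)
Step 1 — P_W = 5868.7 kW * 1000 = 5868700.0 W
Step 2 — 2 * pi * n = 2 * pi * 2.08 = 13.069025
Step 3 — Q = 5868700.0 / 13.069025 ≈ 449050 N·m (5 s.f.)

449050 N·m


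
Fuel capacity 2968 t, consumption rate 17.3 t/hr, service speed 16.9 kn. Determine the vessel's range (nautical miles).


Formula: endurance = fuel / rate; range = endurance * speed
Step 1 — endurance = 2968 / 17.3 = 171.5607 hours
Step 2 — range = 171.5607 * 16.9 ≈ 2899.4 nautical miles (5 s.f.)

2899.4 NM


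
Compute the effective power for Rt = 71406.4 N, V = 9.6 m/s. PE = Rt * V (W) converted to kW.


Formula: PE = Rt * V / 1000 (kW)
Step 1 — PE (W) = 71406.4 * 9.6 = 685501.44 W
Step 2 — PE (kW) = 685501.44 / 1000 ≈ 685.50 kW (5 s.f.)

685.50 kW


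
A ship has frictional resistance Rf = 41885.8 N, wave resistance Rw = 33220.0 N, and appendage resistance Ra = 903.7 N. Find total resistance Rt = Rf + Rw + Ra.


Formula: Rt = Rf + Rw + Ra
Substituting: Rt = 41885.8 + 33220.0 + 903.7
Result: Rt = 76009.5 N

76009.5 N


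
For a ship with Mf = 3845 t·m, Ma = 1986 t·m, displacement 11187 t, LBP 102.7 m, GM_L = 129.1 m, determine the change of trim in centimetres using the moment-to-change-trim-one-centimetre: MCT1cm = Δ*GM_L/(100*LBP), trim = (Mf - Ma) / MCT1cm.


Formula: net trimming moment = Mf - Ma; MCT1cm = Δ*GM_L/(100*LBP); trim = net moment / MCT1cm
Step 1 — net trimming moment = 3845 - 1986 = 1859 t·m
Step 2 — MCT1cm = 11187 * 129.1 / (100 * 102.7) = 140.6272 t·m/cm
Step 3 — trim = 1859 / 140.6272 ≈ 13.219 cm (5 s.f.)

13.219 cm


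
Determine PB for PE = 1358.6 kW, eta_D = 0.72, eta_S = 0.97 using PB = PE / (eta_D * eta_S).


Formula: PB = PE / (eta_D * eta_S)
Step 1 — combined efficiency = eta_D * eta_S = 0.72 * 0.97 = 0.6984
Step 2 — PB = 1358.6 / 0.6984 ≈ 1945.3 kW (5 s.f.)

1945.3 kW


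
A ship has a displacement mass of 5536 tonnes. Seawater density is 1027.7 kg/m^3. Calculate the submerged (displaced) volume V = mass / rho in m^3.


Formula: V = mass / rho
Step 1 — convert tonnes to kg: 5536 t * 1000 = 5536000 kg
Step 2 — V = 5536000 / 1027.7 ≈ 5386.8 m^3 (5 s.f.)

5386.8 m^3


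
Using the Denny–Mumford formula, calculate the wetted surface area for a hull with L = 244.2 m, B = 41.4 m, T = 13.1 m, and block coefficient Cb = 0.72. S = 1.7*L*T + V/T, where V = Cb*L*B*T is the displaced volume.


Formula: S = 1.7*L*T + V/T with V = Cb*L*B*T, i.e. S = L * (1.7*T + Cb*B)
Step 1 — 1.7*T = 1.7 * 13.1 = 22.27 m
Step 2 — Cb*B = 0.72 * 41.4 = 29.808 m
Step 3 — 1.7*T + Cb*B = 22.27 + 29.808 = 52.078 m
Step 4 — S = 244.2 * 52.078 ≈ 12717 m^2 (5 s.f.)

12717 m^2


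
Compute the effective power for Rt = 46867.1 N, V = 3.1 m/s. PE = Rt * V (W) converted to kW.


Formula: PE = Rt * V / 1000 (kW)
Step 1 — PE (W) = 46867.1 * 3.1 = 145288.01 W
Step 2 — PE (kW) = 145288.01 / 1000 ≈ 145.29 kW (5 s.f.)

145.29 kW


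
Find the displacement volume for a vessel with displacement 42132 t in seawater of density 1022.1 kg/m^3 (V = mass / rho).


Formula: V = mass / rho
Step 1 — convert tonnes to kg: 42132 t * 1000 = 42132000 kg
Step 2 — V = 42132000 / 1022.1 ≈ 41221 m^3 (5 s.f.)

41221 m^3


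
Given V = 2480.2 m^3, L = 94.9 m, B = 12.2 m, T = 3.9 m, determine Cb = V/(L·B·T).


Formula: Cb = V / (L * B * T)
Step 1 — L * B * T = 94.9 * 12.2 * 3.9 = 4515.342 m^3
Step 2 — Cb = 2480.2 / 4515.342 ≈ 0.54928 (5 s.f.)

0.54928


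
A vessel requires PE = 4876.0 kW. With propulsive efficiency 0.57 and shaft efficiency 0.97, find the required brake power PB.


Formula: PB = PE / (eta_D * eta_S)
Step 1 — combined efficiency = eta_D * eta_S = 0.57 * 0.97 = 0.5529
Step 2 — PB = 4876.0 / 0.5529 ≈ 8819.0 kW (5 s.f.)

8819.0 kW


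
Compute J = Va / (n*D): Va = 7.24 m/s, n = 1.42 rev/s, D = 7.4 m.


Formula: J = Va / (n * D)
Step 1 — n * D = 1.42 * 7.4 = 10.508
Step 2 — J = 7.24 / 10.508 ≈ 0.68900 (5 s.f.)

0.68900


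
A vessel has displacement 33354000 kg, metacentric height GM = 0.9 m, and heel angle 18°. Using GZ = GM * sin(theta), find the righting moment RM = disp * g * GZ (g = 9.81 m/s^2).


Formula: GZ = GM * sin(theta); RM = disp * g * GZ
Step 1 — GZ = 0.9 * sin(18°) = 0.9 * 0.309017 = 0.278115 m
Step 2 — RM = 33354000 * 9.81 * 0.278115 ≈ 91000000 N·m (5 s.f.)

91000000 N·m


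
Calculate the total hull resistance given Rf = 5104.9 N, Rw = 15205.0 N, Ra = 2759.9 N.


Formula: Rt = Rf + Rw + Ra
Substituting: Rt = 5104.9 + 15205.0 + 2759.9
Result: Rt = 23069.8 N

23069.8 N


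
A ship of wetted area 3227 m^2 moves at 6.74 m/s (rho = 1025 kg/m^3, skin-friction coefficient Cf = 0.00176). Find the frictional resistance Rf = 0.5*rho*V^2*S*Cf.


Formula: Rf = 0.5 * rho * V^2 * S * Cf
Step 1 — V^2 = 6.74^2 = 45.4276
Step 2 — 0.5 * rho * V^2 = 0.5 * 1025 * 45.4276 = 23281.645
Step 3 — Rf = 23281.645 * 3227 * 0.00176 ≈ 132230 N (5 s.f.)

132230 N


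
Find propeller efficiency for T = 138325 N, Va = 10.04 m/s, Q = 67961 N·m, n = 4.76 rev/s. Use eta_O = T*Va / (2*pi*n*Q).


Formula: eta = T * Va / (2 * pi * n * Q)
Step 1 — numerator = T * Va = 138325 * 10.04 = 1388783.0
Step 2 — 2 * pi * n = 2 * pi * 4.76 = 29.907962
Step 3 — denominator = 29.907962 * 67961 = 2032575.01
Step 4 — eta = 1388783.0 / 2032575.01 ≈ 0.68326 (5 s.f.)

0.68326


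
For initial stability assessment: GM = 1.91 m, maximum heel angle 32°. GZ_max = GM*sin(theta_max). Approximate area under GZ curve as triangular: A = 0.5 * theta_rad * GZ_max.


Formula: GZ_max = GM * sin(theta); Area = 0.5 * theta_rad * GZ_max
Step 1 — GZ_max = 1.91 * sin(32°) = 1.91 * 0.529919 = 1.012145 m
Step 2 — theta_rad = 32 * pi/180 = 0.558505 rad
Step 3 — Area = 0.5 * 0.558505 * 1.012145 ≈ 0.28264 m·rad (5 s.f.)

0.28264 m·rad


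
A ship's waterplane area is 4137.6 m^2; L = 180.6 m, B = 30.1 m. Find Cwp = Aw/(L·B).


Formula: Cwp = Aw / (L * B)
Step 1 — L * B = 180.6 * 30.1 = 5436.06 m^2
Step 2 — Cwp = 4137.6 / 5436.06 ≈ 0.76114 (5 s.f.)

0.76114


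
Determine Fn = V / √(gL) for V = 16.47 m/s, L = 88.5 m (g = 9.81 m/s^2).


Formula: Fn = V / sqrt(g * L)
Step 1 — g * L = 9.81 * 88.5 = 868.185
Step 2 — sqrt(g * L) = sqrt(868.185) = 29.464979
Step 3 — Fn = 16.47 / 29.464979 ≈ 0.55897 (5 s.f.)

0.55897


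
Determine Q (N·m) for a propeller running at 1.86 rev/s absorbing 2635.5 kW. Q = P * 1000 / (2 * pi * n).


Formula: Q = P_W / (2 * pi * n)
Step 1 — P_W = 2635.5 kW * 1000 = 2635500.0 W
Step 2 — 2 * pi * n = 2 * pi * 1.86 = 11.686725
Step 3 — Q = 2635500.0 / 11.686725 ≈ 225510 N·m (5 s.f.)

225510 N·m


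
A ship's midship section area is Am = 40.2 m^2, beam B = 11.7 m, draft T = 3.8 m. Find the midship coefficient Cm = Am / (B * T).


Formula: Cm = Am / (B * T)
Step 1 — B * T = 11.7 * 3.8 = 44.46 m^2
Step 2 — Cm = 40.2 / 44.46 ≈ 0.90418 (5 s.f.)

0.90418


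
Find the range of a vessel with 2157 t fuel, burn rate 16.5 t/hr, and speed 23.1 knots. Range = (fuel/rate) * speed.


Formula: endurance = fuel / rate; range = endurance * speed
Step 1 — endurance = 2157 / 16.5 = 130.7273 hours
Step 2 — range = 130.7273 * 23.1 ≈ 3019.8 nautical miles (5 s.f.)

3019.8 NM


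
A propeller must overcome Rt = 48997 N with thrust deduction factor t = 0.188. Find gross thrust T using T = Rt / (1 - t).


Formula: T = Rt / (1 - t)
Step 1 — (1 - t) = 1 - 0.188 = 0.812
Step 2 — T = 48997 / 0.812 ≈ 60341 N (5 s.f.)

60341 N


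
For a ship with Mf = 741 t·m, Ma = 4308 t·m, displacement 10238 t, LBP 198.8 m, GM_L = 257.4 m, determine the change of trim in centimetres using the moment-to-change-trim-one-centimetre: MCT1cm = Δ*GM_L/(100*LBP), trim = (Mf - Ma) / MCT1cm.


Formula: net trimming moment = Mf - Ma; MCT1cm = Δ*GM_L/(100*LBP); trim = net moment / MCT1cm
Step 1 — net trimming moment = 741 - 4308 = -3567 t·m
Step 2 — MCT1cm = 10238 * 257.4 / (100 * 198.8) = 132.5584 t·m/cm
Step 3 — trim = -3567 / 132.5584 ≈ -26.909 cm (5 s.f.)

-26.909 cm


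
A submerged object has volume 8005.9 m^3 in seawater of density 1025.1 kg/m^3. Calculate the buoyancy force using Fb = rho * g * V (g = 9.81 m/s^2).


Formula: Fb = rho * g * V
Substituting: Fb = 1025.1 * 9.81 * 8005.9
Intermediate: 1025.1 * 9.81 = 10056.231
Result: Fb = 10056.231 * 8005.9 ≈ 80509000 N (5 s.f.)

80509000 N


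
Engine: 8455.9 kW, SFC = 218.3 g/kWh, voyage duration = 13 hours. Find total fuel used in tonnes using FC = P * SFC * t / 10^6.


Formula: FC (tonnes) = P * SFC * t / 1,000,000
Step 1 — P * SFC * t = 8455.9 * 218.3 * 13 = 23996998.61 g
Step 2 — FC (tonnes) = 23996998.61 / 1,000,000 ≈ 23.997 tonnes (5 s.f.)

23.997 tonnes


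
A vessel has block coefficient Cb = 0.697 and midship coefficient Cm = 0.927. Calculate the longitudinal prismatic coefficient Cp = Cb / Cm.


Formula: Cp = Cb / Cm
Substituting: Cp = 0.697 / 0.927
Result: Cp ≈ 0.75189 (5 s.f.)

0.75189


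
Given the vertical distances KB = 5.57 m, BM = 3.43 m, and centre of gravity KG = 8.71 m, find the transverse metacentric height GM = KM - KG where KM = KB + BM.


Formula: GM = KB + BM - KG
Step 1 — KM = KB + BM = 5.57 + 3.43 = 9.0 m
Step 2 — GM = KM - KG = 9.0 - 8.71 = 0.29 m

0.29 m


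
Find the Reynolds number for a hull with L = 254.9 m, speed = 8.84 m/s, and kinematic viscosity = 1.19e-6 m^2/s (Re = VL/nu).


Formula: Re = V * L / nu
Step 1 — V * L = 8.84 * 254.9 = 2253.316 m^2/s
Step 2 — Re = 2253.316 / 1.19e-6 = 1.89e+09

1.89e+09


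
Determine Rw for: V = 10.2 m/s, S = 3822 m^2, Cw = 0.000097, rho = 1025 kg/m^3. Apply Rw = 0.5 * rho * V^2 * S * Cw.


Formula: Rw = 0.5 * rho * V^2 * S * Cw
Step 1 — V^2 = 10.2^2 = 104.04
Step 2 — 0.5 * rho * V^2 = 0.5 * 1025 * 104.04 = 53320.5
Step 3 — Rw = 53320.5 * 3822 * 0.000097 ≈ 19768 N (5 s.f.)

19768 N


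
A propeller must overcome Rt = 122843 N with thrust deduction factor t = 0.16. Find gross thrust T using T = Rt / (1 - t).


Formula: T = Rt / (1 - t)
Step 1 — (1 - t) = 1 - 0.16 = 0.84
Step 2 — T = 122843 / 0.84 ≈ 146240 N (5 s.f.)

146240 N


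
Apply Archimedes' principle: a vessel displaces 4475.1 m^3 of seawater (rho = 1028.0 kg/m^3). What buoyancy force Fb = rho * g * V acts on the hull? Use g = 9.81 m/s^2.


Formula: Fb = rho * g * V
Substituting: Fb = 1028.0 * 9.81 * 4475.1
Intermediate: 1028.0 * 9.81 = 10084.68
Result: Fb = 10084.68 * 4475.1 ≈ 45130000 N (5 s.f.)

45130000 N


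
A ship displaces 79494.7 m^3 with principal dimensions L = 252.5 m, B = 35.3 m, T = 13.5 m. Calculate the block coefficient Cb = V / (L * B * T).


Formula: Cb = V / (L * B * T)
Step 1 — L * B * T = 252.5 * 35.3 * 13.5 = 120328.875 m^3
Step 2 — Cb = 79494.7 / 120328.875 ≈ 0.66065 (5 s.f.)

0.66065


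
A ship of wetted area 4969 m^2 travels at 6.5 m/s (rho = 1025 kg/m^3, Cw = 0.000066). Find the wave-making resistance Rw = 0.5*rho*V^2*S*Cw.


Formula: Rw = 0.5 * rho * V^2 * S * Cw
Step 1 — V^2 = 6.5^2 = 42.25
Step 2 — 0.5 * rho * V^2 = 0.5 * 1025 * 42.25 = 21653.125
Step 3 — Rw = 21653.125 * 4969 * 0.000066 ≈ 7101.2 N (5 s.f.)

7101.2 N


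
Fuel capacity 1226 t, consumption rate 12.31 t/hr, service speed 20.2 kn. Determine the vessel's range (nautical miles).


Formula: endurance = fuel / rate; range = endurance * speed
Step 1 — endurance = 1226 / 12.31 = 99.5938 hours
Step 2 — range = 99.5938 * 20.2 ≈ 2011.8 nautical miles (5 s.f.)

2011.8 NM


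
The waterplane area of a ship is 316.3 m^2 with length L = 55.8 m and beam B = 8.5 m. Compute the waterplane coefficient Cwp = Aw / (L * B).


Formula: Cwp = Aw / (L * B)
Step 1 — L * B = 55.8 * 8.5 = 474.3 m^2
Step 2 — Cwp = 316.3 / 474.3 ≈ 0.66688 (5 s.f.)

0.66688


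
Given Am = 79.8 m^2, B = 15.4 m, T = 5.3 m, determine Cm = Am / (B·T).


Formula: Cm = Am / (B * T)
Step 1 — B * T = 15.4 * 5.3 = 81.62 m^2
Step 2 — Cm = 79.8 / 81.62 ≈ 0.97770 (5 s.f.)

0.97770


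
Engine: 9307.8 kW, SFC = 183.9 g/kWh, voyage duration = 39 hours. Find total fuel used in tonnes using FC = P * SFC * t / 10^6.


Formula: FC (tonnes) = P * SFC * t / 1,000,000
Step 1 — P * SFC * t = 9307.8 * 183.9 * 39 = 66756472.38 g
Step 2 — FC (tonnes) = 66756472.38 / 1,000,000 ≈ 66.756 tonnes (5 s.f.)

66.756 tonnes


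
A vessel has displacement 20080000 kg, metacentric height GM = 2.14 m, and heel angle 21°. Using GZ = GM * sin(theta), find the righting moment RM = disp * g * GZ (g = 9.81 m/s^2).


Formula: GZ = GM * sin(theta); RM = disp * g * GZ
Step 1 — GZ = 2.14 * sin(21°) = 2.14 * 0.358368 = 0.766908 m
Step 2 — RM = 20080000 * 9.81 * 0.766908 ≈ 151070000 N·m (5 s.f.)

151070000 N·m


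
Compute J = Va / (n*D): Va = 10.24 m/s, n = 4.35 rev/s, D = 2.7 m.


Formula: J = Va / (n * D)
Step 1 — n * D = 4.35 * 2.7 = 11.745
Step 2 — J = 10.24 / 11.745 ≈ 0.87186 (5 s.f.)

0.87186


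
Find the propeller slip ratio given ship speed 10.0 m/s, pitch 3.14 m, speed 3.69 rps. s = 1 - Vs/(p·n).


Formula: s = 1 - Vs / (p * n)
Step 1 — p * n = 3.14 * 3.69 = 11.5866
Step 2 — Vs / (p*n) = 10.0 / 11.5866 = 0.863066 (6 d.p.)
Step 3 — s = 1 - 0.863066 = 0.136934

0.136934


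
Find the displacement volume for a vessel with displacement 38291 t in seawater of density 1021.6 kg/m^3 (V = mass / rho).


Formula: V = mass / rho
Step 1 — convert tonnes to kg: 38291 t * 1000 = 38291000 kg
Step 2 — V = 38291000 / 1021.6 ≈ 37481 m^3 (5 s.f.)

37481 m^3


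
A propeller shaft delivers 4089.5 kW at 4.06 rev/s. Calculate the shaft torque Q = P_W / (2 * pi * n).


Formula: Q = P_W / (2 * pi * n)
Step 1 — P_W = 4089.5 kW * 1000 = 4089500.0 W
Step 2 — 2 * pi * n = 2 * pi * 4.06 = 25.509732
Step 3 — Q = 4089500.0 / 25.509732 ≈ 160310 N·m (5 s.f.)

160310 N·m


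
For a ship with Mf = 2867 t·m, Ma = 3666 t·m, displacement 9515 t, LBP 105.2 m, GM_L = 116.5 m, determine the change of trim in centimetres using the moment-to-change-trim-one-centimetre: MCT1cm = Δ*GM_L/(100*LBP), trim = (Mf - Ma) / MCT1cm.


Formula: net trimming moment = Mf - Ma; MCT1cm = Δ*GM_L/(100*LBP); trim = net moment / MCT1cm
Step 1 — net trimming moment = 2867 - 3666 = -799 t·m
Step 2 — MCT1cm = 9515 * 116.5 / (100 * 105.2) = 105.3705 t·m/cm
Step 3 — trim = -799 / 105.3705 ≈ -7.5828 cm (5 s.f.)

-7.5828 cm


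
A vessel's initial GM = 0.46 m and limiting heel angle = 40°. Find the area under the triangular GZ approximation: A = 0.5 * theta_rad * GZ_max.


Formula: GZ_max = GM * sin(theta); Area = 0.5 * theta_rad * GZ_max
Step 1 — GZ_max = 0.46 * sin(40°) = 0.46 * 0.642788 = 0.295682 m
Step 2 — theta_rad = 40 * pi/180 = 0.698132 rad
Step 3 — Area = 0.5 * 0.698132 * 0.295682 ≈ 0.10321 m·rad (5 s.f.)

0.10321 m·rad


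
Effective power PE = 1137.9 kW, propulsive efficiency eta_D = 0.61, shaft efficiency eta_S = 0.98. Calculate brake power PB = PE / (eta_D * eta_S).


Formula: PB = PE / (eta_D * eta_S)
Step 1 — combined efficiency = eta_D * eta_S = 0.61 * 0.98 = 0.5978
Step 2 — PB = 1137.9 / 0.5978 ≈ 1903.5 kW (5 s.f.)

1903.5 kW


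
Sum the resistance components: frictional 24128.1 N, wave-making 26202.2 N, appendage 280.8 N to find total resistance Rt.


Formula: Rt = Rf + Rw + Ra
Substituting: Rt = 24128.1 + 26202.2 + 280.8
Result: Rt = 50611.1 N

50611.1 N


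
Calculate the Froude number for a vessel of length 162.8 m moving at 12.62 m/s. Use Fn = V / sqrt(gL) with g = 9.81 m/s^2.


Formula: Fn = V / sqrt(g * L)
Step 1 — g * L = 9.81 * 162.8 = 1597.068
Step 2 — sqrt(g * L) = sqrt(1597.068) = 39.963333
Step 3 — Fn = 12.62 / 39.963333 ≈ 0.31579 (5 s.f.)

0.31579


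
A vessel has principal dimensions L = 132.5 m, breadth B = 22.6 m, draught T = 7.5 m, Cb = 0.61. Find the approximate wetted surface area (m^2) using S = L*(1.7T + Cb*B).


Formula: S = 1.7*L*T + V/T with V = Cb*L*B*T, i.e. S = L * (1.7*T + Cb*B)
Step 1 — 1.7*T = 1.7 * 7.5 = 12.75 m
Step 2 — Cb*B = 0.61 * 22.6 = 13.786 m
Step 3 — 1.7*T + Cb*B = 12.75 + 13.786 = 26.536 m
Step 4 — S = 132.5 * 26.536 ≈ 3516.0 m^2 (5 s.f.)

3516.0 m^2


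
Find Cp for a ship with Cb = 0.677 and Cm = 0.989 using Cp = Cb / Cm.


Formula: Cp = Cb / Cm
Substituting: Cp = 0.677 / 0.989
Result: Cp ≈ 0.68453 (5 s.f.)

0.68453


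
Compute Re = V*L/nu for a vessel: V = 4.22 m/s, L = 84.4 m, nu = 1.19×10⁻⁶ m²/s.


Formula: Re = V * L / nu
Step 1 — V * L = 4.22 * 84.4 = 356.168 m^2/s
Step 2 — Re = 356.168 / 1.19e-6 = 2.99e+08

2.99e+08


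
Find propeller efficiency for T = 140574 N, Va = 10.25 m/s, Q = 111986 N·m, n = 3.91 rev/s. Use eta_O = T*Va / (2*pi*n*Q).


Formula: eta = T * Va / (2 * pi * n * Q)
Step 1 — numerator = T * Va = 140574 * 10.25 = 1440883.5
Step 2 — 2 * pi * n = 2 * pi * 3.91 = 24.567255
Step 3 — denominator = 24.567255 * 111986 = 2751188.62
Step 4 — eta = 1440883.5 / 2751188.62 ≈ 0.52373 (5 s.f.)

0.52373


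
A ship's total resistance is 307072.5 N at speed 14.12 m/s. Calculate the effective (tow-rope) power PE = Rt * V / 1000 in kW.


Formula: PE = Rt * V / 1000 (kW)
Step 1 — PE (W) = 307072.5 * 14.12 = 4335863.7 W
Step 2 — PE (kW) = 4335863.7 / 1000 ≈ 4335.9 kW (5 s.f.)

4335.9 kW


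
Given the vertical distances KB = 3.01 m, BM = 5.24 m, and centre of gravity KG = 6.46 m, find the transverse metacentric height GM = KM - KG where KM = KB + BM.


Formula: GM = KB + BM - KG
Step 1 — KM = KB + BM = 3.01 + 5.24 = 8.25 m
Step 2 — GM = KM - KG = 8.25 - 6.46 = 1.79 m

1.79 m


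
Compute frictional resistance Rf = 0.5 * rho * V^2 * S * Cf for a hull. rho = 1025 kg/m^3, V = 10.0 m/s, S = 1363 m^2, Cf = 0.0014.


Formula: Rf = 0.5 * rho * V^2 * S * Cf
Step 1 — V^2 = 10.0^2 = 100.0
Step 2 — 0.5 * rho * V^2 = 0.5 * 1025 * 100.0 = 51250.0
Step 3 — Rf = 51250.0 * 1363 * 0.0014 ≈ 97795 N (5 s.f.)

97795 N


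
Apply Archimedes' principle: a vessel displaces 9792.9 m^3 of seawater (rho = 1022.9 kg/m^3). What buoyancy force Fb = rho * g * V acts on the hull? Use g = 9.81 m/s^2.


Formula: Fb = rho * g * V
Substituting: Fb = 1022.9 * 9.81 * 9792.9
Intermediate: 1022.9 * 9.81 = 10034.649
Result: Fb = 10034.649 * 9792.9 ≈ 98268000 N (5 s.f.)

98268000 N


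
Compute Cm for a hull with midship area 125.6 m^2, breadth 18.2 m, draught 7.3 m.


Formula: Cm = Am / (B * T)
Step 1 — B * T = 18.2 * 7.3 = 132.86 m^2
Step 2 — Cm = 125.6 / 132.86 ≈ 0.94536 (5 s.f.)

0.94536


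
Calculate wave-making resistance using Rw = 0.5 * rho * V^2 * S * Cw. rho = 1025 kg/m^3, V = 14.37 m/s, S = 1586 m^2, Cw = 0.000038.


Formula: Rw = 0.5 * rho * V^2 * S * Cw
Step 1 — V^2 = 14.37^2 = 206.4969
Step 2 — 0.5 * rho * V^2 = 0.5 * 1025 * 206.4969 = 105829.66125
Step 3 — Rw = 105829.66125 * 1586 * 0.000038 ≈ 6378.1 N (5 s.f.)

6378.1 N


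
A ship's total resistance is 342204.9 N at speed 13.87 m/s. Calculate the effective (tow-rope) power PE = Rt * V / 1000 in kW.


Formula: PE = Rt * V / 1000 (kW)
Step 1 — PE (W) = 342204.9 * 13.87 = 4746381.963 W
Step 2 — PE (kW) = 4746381.963 / 1000 ≈ 4746.4 kW (5 s.f.)

4746.4 kW
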